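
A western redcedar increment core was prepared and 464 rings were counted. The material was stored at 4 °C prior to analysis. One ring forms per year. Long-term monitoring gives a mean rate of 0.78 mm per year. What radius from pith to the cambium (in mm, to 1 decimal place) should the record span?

361.9 mm

464 years of growth are recorded.
Length ≈ 0.78 × 464 = 361.9 mm.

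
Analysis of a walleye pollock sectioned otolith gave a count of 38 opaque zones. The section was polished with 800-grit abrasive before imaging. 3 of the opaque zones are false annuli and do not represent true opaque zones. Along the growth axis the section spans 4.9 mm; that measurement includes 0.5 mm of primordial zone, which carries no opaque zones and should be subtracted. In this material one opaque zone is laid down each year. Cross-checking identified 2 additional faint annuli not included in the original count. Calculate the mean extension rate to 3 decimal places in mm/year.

True opaque zone count = 38 − 3 + 2 = 37.
Removing the 0.5 mm offcut leaves 4.9 − 0.5 = 4.4 mm.
Extension rate ≈ 4.4 / 37 = 0.119 mm/year.

0.119 mm/year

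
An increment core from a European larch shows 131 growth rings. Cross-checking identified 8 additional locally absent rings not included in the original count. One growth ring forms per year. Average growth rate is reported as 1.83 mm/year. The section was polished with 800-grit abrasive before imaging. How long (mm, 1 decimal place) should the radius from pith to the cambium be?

254.4 mm

True growth ring count = 131 + 8 = 139.
Predicted length = 1.83 mm/year × 139 years = 254.4 mm.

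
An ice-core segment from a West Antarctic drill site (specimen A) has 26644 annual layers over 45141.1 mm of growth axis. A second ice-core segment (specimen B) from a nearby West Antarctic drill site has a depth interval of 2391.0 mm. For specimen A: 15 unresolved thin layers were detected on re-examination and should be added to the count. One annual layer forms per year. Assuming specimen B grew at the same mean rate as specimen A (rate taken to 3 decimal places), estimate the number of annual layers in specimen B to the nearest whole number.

Specimen A: adjusted count: 26644 + 15 = 26659 annual layers.
A: Mean rate = 45141.1 mm / 26659 years ≈ 1.693 mm/yr.
Specimen B: 2391.0 mm / 1.693 mm per year = 1412.29 years ≈ 1412 annual layers.

1412 annual layers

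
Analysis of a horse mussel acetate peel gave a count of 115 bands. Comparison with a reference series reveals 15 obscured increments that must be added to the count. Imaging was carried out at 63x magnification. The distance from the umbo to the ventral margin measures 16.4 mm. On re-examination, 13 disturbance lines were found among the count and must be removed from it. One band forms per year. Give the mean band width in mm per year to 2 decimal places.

0.14 mm per year

Adjusted count: 115 − 13 + 15 = 117 bands.
Mean rate = 16.4 mm / 117 years ≈ 0.14 mm per year.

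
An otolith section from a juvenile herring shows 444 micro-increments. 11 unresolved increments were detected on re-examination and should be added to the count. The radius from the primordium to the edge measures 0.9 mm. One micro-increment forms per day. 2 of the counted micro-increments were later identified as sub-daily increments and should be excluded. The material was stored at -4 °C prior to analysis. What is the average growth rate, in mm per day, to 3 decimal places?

Correcting the raw count gives 444 − 2 + 11 = 453 true micro-increments.
Mean rate = 0.9 mm / 453 days ≈ 0.002 mm per day.

0.002 mm per day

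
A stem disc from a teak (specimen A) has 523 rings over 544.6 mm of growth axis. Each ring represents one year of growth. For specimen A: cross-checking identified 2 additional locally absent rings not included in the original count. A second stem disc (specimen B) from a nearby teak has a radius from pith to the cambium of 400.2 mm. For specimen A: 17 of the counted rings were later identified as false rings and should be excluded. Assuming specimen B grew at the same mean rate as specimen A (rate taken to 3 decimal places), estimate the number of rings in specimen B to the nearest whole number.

373 rings

Specimen A: adjusted count: 523 − 17 + 2 = 508 rings.
A: 544.6 mm over 508 years gives 544.6 / 508 ≈ 1.072 mm/yr.
Specimen B: 400.2 mm / 1.072 mm per year = 373.32 years ≈ 373 rings.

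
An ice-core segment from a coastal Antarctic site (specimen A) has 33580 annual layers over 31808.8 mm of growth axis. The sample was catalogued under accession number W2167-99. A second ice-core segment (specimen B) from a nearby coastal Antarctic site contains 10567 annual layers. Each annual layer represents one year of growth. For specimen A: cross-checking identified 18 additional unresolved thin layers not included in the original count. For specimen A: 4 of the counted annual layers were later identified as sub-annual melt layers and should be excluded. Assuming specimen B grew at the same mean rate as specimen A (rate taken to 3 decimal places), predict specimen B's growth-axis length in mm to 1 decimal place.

10006.9 mm

Specimen A: correcting the raw count gives 33580 − 4 + 18 = 33594 true annual layers.
A: 31808.8 mm over 33594 years gives 31808.8 / 33594 ≈ 0.947 mm/yr.
For B, 0.947 mm/year × 10567 years = 10006.9 mm.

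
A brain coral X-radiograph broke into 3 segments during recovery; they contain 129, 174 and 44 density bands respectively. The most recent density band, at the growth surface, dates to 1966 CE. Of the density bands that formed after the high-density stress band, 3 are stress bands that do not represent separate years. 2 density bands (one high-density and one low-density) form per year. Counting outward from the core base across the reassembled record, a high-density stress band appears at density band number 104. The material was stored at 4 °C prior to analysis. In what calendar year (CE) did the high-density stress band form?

1846 CE

Total density bands = 129 + 174 + 44 = 347.
Between density band 104 and the growth surface there are 347 − 104 = 243 density bands.
Removing the 3 false density bands leaves 243 − 3 = 240 true density bands beyond the high-density stress band.
With 2 density bands per year, 240 / 2 = 120 years.
Counting back 120 years from 1966 CE places the high-density stress band in 1966 − 120 = 1846 CE.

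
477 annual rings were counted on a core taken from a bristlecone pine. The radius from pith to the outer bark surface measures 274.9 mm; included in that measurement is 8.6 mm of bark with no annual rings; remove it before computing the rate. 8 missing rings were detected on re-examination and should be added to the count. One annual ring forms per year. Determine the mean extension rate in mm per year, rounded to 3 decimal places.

Adjusted count: 477 + 8 = 485 annual rings.
Net length = 274.9 − 8.6 = 266.3 mm.
266.3 mm over 485 years gives 266.3 / 485 ≈ 0.549 mm per year.

0.549 mm per year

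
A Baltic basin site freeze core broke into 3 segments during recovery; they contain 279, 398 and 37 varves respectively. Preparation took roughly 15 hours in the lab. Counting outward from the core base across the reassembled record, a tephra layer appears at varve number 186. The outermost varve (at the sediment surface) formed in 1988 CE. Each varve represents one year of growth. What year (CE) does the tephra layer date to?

Total varves = 279 + 398 + 37 = 714.
714 − 186 = 528 varves lie beyond the tephra layer toward the sediment surface.
Counting back 528 years from 1988 CE places the tephra layer in 1988 − 528 = 1460 CE.

1460 CE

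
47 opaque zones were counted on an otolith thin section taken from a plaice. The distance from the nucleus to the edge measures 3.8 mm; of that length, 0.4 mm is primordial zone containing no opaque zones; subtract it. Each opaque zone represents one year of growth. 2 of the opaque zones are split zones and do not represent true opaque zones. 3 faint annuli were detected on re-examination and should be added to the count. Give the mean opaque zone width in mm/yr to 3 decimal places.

0.071 mm/yr

True opaque zone count = 47 − 2 + 3 = 48.
Removing the 0.4 mm offcut leaves 3.8 − 0.4 = 3.4 mm.
Mean rate = 3.4 mm / 48 years ≈ 0.071 mm/yr.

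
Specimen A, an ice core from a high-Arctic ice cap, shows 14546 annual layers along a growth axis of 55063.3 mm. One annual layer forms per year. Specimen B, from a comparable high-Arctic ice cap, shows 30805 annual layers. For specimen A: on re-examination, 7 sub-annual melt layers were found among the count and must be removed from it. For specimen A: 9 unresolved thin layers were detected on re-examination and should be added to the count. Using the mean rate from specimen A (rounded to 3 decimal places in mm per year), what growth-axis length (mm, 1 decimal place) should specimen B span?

116596.9 mm

Specimen A: after corrections the count is 14546 − 7 + 9 = 14548 annual layers.
A: 55063.3 mm over 14548 years gives 55063.3 / 14548 ≈ 3.785 mm/year.
B's length ≈ 3.785 × 30805 = 116596.9 mm.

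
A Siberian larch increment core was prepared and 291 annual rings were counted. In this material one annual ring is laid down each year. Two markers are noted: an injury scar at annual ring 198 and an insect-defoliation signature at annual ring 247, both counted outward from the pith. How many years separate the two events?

49 years

Separation: 247 − 198 = 49 annual rings.
One annual ring per year makes the interval 49 years.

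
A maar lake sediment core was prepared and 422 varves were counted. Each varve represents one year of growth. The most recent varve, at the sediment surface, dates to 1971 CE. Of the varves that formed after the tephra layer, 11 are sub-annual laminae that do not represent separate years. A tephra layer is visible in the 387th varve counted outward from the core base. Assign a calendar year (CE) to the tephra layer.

1947 CE

The tephra layer sits at varve 387 from the core base, so 422 − 387 = 35 varves formed after it.
Removing the 11 false varves leaves 35 − 11 = 24 true varves beyond the tephra layer.
Counting back 24 years from 1971 CE places the tephra layer in 1971 − 24 = 1947 CE.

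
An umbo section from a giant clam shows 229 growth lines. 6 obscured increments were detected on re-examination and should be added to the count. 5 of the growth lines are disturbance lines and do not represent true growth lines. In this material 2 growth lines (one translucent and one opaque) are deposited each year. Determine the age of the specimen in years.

115 years

Correcting the raw count gives 229 − 5 + 6 = 230 true growth lines.
Dividing by 2 growth lines per year: 230 / 2 = 115 years.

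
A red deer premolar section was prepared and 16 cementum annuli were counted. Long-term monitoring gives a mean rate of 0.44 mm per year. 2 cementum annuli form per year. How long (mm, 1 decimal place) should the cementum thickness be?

3.5 mm

With 2 cementum annuli per year, 16 / 2 = 8 years.
Predicted length = 0.44 mm/year × 8 years = 3.5 mm.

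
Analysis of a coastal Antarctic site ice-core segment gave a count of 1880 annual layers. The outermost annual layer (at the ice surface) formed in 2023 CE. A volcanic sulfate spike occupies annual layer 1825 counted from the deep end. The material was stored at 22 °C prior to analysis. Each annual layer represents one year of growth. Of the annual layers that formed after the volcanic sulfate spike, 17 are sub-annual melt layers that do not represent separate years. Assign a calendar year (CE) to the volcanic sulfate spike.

1985 CE

1880 − 1825 = 55 annual layers lie beyond the volcanic sulfate spike toward the ice surface.
Removing the 17 false annual layers leaves 55 − 17 = 38 true annual layers beyond the volcanic sulfate spike.
Counting back 38 years from 2023 CE places the volcanic sulfate spike in 2023 − 38 = 1985 CE.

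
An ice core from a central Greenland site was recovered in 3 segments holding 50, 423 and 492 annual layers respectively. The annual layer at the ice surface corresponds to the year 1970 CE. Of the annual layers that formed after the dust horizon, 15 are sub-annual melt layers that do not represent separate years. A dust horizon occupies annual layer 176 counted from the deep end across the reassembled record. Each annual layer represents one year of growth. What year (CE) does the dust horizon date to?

1196 CE

Total annual layers = 50 + 423 + 492 = 965.
965 − 176 = 789 annual layers lie beyond the dust horizon toward the ice surface.
789 − 15 false = 774 true annual layers after the dust horizon.
The annual layer at the ice surface is 1970 CE, so the dust horizon dates to 1970 − 774 = 1196 CE.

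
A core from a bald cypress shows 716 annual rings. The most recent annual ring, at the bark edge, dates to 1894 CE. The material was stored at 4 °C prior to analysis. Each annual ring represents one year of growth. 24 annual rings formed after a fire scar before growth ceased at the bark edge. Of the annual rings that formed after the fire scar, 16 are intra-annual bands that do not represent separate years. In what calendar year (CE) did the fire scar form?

24 annual rings formed after the fire scar.
Removing the 16 false annual rings leaves 24 − 16 = 8 true annual rings beyond the fire scar.
1894 − 8 = 1886 CE.

1886 CE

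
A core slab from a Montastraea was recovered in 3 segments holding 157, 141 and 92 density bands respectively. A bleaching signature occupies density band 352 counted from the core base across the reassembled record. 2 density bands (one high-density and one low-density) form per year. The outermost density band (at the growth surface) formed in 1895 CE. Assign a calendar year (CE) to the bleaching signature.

Total density bands = 157 + 141 + 92 = 390.
390 − 352 = 38 density bands lie beyond the bleaching signature toward the growth surface.
With 2 density bands per year, 38 / 2 = 19 years.
The density band at the growth surface is 1895 CE, so the bleaching signature dates to 1895 − 19 = 1876 CE.

1876 CE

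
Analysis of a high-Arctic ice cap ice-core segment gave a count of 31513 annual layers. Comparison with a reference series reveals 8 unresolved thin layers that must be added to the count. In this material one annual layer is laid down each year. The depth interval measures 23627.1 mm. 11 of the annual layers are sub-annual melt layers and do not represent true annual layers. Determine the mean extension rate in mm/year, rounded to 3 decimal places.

True annual layer count = 31513 − 11 + 8 = 31510.
23627.1 mm over 31510 years gives 23627.1 / 31510 ≈ 0.750 mm/year.

0.750 mm/year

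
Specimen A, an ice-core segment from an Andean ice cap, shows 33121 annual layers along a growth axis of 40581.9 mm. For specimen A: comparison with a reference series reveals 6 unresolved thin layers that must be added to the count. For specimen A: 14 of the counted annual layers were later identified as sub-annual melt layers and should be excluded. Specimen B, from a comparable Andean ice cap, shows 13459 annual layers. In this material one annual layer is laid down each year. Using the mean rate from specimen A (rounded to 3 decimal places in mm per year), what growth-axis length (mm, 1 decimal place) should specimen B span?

16500.7 mm

Specimen A: true annual layer count = 33121 − 14 + 6 = 33113.
A: Mean rate = 40581.9 mm / 33113 years ≈ 1.226 mm/year.
Length of B = 1.226 × 13459 = 16500.7 mm.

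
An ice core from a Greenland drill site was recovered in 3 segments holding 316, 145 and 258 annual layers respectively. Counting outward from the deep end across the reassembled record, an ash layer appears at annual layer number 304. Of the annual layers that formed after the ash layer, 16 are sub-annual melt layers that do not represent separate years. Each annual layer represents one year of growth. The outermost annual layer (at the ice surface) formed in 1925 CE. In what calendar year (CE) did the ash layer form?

Total annual layers = 316 + 145 + 258 = 719.
Between annual layer 304 and the ice surface there are 719 − 304 = 415 annual layers.
415 − 16 false = 399 true annual layers after the ash layer.
The annual layer at the ice surface is 1925 CE, so the ash layer dates to 1925 − 399 = 1526 CE.

1526 CE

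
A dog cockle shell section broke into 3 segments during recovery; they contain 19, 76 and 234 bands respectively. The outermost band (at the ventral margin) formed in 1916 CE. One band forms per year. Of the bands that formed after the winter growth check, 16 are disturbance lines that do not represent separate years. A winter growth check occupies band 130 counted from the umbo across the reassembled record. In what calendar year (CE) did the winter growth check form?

1733 CE

Total bands = 19 + 76 + 234 = 329.
Between band 130 and the ventral margin there are 329 − 130 = 199 bands.
199 − 16 false = 183 true bands after the winter growth check.
The band at the ventral margin is 1916 CE, so the winter growth check dates to 1916 − 183 = 1733 CE.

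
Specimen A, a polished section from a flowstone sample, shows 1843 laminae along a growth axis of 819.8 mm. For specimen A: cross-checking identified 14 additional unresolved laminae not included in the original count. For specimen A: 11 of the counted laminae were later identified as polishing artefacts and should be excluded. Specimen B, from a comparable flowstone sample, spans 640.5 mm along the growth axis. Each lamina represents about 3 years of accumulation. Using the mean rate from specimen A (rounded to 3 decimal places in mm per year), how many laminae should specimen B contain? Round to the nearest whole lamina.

1443 laminae

Specimen A: after corrections the count is 1843 − 11 + 14 = 1846 laminae.
Specimen A: at 3 years per lamina, 1846 × 3 = 5538 years.
A: Mean rate = 819.8 mm / 5538 years ≈ 0.148 mm per year.
For B, 640.5 / 0.148 = 4327.70 years; at 3 years per lamina that is 4327.70 / 3 ≈ 1443 laminae.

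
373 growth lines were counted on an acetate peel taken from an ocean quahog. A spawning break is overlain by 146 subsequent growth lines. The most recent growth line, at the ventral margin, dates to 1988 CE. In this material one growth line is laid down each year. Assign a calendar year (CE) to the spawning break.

There are 146 growth lines younger than the spawning break.
1988 − 146 = 1842 CE.

1842 CE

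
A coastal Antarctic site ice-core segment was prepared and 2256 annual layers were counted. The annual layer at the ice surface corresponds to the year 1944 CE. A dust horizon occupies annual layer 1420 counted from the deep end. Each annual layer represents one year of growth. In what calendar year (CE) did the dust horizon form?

1108 CE

The dust horizon sits at annual layer 1420 from the deep end, so 2256 − 1420 = 836 annual layers formed after it.
The annual layer at the ice surface is 1944 CE, so the dust horizon dates to 1944 − 836 = 1108 CE.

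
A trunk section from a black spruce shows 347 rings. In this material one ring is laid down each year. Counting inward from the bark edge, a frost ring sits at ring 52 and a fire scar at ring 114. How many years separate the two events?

114 − 52 = 62 rings lie between the two events.
One ring per year makes the interval 62 years.

62 yr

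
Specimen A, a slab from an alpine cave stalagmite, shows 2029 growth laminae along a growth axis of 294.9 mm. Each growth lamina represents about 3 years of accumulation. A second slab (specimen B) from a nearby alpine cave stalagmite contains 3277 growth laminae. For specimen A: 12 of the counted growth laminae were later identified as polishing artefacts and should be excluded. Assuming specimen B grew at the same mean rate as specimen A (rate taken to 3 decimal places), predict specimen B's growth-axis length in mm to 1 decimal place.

481.7 mm

Specimen A: correcting the raw count gives 2029 − 12 = 2017 true growth laminae.
Specimen A: multiplying by 3 years per growth lamina: 2017 × 3 = 6051 years.
A: Mean rate = 294.9 mm / 6051 years ≈ 0.049 mm/year.
Specimen B: 3277 growth laminae at 3 years each span 3277 × 3 = 9831 years. Length of B = 0.049 × 9831 = 481.7 mm.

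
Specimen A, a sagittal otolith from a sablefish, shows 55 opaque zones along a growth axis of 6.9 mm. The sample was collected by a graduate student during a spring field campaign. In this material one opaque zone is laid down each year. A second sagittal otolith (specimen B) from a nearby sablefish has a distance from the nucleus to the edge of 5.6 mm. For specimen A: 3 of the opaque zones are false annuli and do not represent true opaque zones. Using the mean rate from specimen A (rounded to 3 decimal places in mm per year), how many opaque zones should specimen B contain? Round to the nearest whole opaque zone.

Specimen A: after corrections the count is 55 − 3 = 52 opaque zones.
A: 6.9 mm over 52 years gives 6.9 / 52 ≈ 0.133 mm per year.
For B, 5.6 / 0.133 = 42.11 years ≈ 42 opaque zones.

42 opaque zones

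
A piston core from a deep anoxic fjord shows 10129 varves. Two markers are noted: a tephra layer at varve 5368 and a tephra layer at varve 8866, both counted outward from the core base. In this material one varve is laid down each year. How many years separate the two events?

Separation: 8866 − 5368 = 3498 varves.
One varve per year makes the interval 3498 years.

3498 years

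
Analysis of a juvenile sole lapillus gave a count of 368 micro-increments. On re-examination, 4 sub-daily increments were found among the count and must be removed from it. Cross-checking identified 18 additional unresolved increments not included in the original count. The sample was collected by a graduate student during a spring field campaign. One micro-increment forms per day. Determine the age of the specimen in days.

382 d

Adjusted count: 368 − 4 + 18 = 382 micro-increments.
One micro-increment per day makes the duration 382 days.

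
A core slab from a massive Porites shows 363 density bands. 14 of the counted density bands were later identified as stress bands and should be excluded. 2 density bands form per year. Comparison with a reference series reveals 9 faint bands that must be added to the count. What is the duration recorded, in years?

179 years

After corrections the count is 363 − 14 + 9 = 358 density bands.
With 2 density bands per year, 358 / 2 = 179 years.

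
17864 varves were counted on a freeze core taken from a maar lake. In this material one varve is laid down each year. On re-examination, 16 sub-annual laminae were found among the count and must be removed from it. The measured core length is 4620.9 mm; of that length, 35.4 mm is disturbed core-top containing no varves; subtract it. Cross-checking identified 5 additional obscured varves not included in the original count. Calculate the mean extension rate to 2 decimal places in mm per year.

0.26 mm per year

Correcting the raw count gives 17864 − 16 + 5 = 17853 true varves.
The growth record spans 4620.9 − 35.4 = 4585.5 mm.
Extension rate ≈ 4585.5 / 17853 = 0.26 mm per year.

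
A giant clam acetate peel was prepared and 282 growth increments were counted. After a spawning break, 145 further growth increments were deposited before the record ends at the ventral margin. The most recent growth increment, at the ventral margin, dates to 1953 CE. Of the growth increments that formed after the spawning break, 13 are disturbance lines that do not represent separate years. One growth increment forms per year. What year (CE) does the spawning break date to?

1821 CE

145 growth increments post-date the spawning break.
145 − 13 false = 132 true growth increments after the spawning break.
1953 − 132 = 1821 CE.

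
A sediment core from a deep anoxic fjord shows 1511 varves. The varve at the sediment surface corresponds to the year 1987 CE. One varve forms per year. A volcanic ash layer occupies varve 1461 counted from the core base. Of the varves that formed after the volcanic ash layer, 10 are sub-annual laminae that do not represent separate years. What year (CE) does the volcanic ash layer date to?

Between varve 1461 and the sediment surface there are 1511 − 1461 = 50 varves.
Removing the 10 false varves leaves 50 − 10 = 40 true varves beyond the volcanic ash layer.
1987 − 40 = 1947 CE.

1947 CE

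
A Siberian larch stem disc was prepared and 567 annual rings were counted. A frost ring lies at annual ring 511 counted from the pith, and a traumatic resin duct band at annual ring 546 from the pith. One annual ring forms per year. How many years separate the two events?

546 − 511 = 35 annual rings lie between the two events.
At one annual ring per year, 35 years elapsed between them.

35 years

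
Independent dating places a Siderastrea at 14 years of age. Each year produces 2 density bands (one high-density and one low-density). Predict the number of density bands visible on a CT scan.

14 years at 2 density bands per year gives 14 × 2 = 28 density bands.
So 28 density bands should be present.

28 density bands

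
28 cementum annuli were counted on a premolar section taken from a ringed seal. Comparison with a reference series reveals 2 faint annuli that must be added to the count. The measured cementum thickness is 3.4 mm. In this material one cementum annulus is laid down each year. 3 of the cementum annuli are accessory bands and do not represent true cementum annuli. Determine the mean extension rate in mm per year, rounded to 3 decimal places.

After corrections the count is 28 − 3 + 2 = 27 cementum annuli.
Mean rate = 3.4 mm / 27 years ≈ 0.126 mm per year.

0.126 mm per year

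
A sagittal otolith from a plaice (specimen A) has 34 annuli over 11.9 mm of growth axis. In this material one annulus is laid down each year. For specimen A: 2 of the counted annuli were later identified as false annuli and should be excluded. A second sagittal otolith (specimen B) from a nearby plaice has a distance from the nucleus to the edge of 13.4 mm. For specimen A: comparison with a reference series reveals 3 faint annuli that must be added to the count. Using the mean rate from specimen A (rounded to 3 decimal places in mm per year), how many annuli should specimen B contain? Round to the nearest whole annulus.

Specimen A: correcting the raw count gives 34 − 2 + 3 = 35 true annuli.
A: 11.9 mm over 35 years gives 11.9 / 35 ≈ 0.340 mm/yr.
B spans 13.4 / 0.340 = 39.41 years ≈ 39 annuli.

39 annuli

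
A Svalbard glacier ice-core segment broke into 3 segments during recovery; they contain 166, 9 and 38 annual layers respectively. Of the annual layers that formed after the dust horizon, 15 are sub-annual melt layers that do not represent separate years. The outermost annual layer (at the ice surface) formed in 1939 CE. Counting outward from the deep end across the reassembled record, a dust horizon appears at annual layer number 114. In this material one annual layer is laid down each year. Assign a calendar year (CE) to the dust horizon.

1855 CE

Total annual layers = 166 + 9 + 38 = 213.
213 − 114 = 99 annual layers lie beyond the dust horizon toward the ice surface.
Excluding 15 false annual layers: 99 − 15 = 84.
The annual layer at the ice surface is 1939 CE, so the dust horizon dates to 1939 − 84 = 1855 CE.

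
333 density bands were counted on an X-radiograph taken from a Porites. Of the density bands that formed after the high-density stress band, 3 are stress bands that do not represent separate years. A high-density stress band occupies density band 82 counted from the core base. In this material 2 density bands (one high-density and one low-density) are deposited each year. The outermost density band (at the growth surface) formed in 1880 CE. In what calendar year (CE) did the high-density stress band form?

1756 CE

333 − 82 = 251 density bands lie beyond the high-density stress band toward the growth surface.
Excluding 3 false density bands: 251 − 3 = 248.
With 2 density bands per year, 248 / 2 = 124 years.
The density band at the growth surface is 1880 CE, so the high-density stress band dates to 1880 − 124 = 1756 CE.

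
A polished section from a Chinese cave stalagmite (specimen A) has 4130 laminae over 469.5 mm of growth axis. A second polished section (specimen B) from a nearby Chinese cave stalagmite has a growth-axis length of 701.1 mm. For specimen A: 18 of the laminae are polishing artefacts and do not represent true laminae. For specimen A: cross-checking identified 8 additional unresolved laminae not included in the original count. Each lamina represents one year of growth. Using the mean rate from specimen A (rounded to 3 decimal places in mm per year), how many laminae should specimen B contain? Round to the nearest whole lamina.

Specimen A: after corrections the count is 4130 − 18 + 8 = 4120 laminae.
A: Extension rate ≈ 469.5 / 4120 = 0.114 mm per year.
For B, 701.1 / 0.114 = 6150.00 years ≈ 6150 laminae.

6150 laminae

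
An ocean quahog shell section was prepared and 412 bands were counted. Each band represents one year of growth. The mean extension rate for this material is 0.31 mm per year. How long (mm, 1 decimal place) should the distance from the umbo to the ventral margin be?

412 years of growth are recorded.
412 years at 0.31 mm/year gives 0.31 × 412 = 127.7 mm.

127.7 mm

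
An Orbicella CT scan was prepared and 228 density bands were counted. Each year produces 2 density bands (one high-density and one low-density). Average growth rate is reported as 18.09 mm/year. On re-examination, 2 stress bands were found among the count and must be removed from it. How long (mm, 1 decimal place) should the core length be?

2044.2 mm

Adjusted count: 228 − 2 = 226 density bands.
With 2 density bands per year, 226 / 2 = 113 years.
Length ≈ 18.09 × 113 = 2044.2 mm.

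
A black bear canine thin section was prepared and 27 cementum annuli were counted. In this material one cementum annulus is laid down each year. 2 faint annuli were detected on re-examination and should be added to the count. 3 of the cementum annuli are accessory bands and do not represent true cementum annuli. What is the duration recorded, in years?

26 years

Adjusted count: 27 − 3 + 2 = 26 cementum annuli.
One cementum annulus per year makes the duration 26 years.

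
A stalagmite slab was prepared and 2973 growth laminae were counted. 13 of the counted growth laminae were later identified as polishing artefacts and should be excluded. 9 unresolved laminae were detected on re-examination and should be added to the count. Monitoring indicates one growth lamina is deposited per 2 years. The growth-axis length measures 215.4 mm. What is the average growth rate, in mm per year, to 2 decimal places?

0.04 mm per year

Adjusted count: 2973 − 13 + 9 = 2969 growth laminae.
2969 growth laminae at 2 years each span 2969 × 2 = 5938 years.
Extension rate ≈ 215.4 / 5938 = 0.04 mm per year.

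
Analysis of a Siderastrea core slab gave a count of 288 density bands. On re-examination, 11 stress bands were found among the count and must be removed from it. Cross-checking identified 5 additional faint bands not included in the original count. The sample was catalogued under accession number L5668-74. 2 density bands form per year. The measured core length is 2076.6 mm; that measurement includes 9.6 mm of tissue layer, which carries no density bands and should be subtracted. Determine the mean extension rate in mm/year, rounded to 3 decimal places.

Adjusted count: 288 − 11 + 5 = 282 density bands.
282 density bands at 2 per year is 282 / 2 = 141 years.
The growth record spans 2076.6 − 9.6 = 2067.0 mm.
Extension rate ≈ 2067.0 / 141 = 14.660 mm/year.

14.660 mm/year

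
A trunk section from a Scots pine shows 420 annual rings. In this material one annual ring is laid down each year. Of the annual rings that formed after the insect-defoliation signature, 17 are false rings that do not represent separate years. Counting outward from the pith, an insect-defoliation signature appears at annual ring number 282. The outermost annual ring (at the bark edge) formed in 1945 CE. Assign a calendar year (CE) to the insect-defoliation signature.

Between annual ring 282 and the bark edge there are 420 − 282 = 138 annual rings.
Excluding 17 false annual rings: 138 − 17 = 121.
1945 − 121 = 1824 CE.

1824 CE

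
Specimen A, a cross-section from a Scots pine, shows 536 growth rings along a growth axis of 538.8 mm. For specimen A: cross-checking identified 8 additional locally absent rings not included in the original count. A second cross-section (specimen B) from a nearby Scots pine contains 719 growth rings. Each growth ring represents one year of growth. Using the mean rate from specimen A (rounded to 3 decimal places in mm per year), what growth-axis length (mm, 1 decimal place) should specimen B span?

711.8 mm

Specimen A: true growth ring count = 536 + 8 = 544.
A: Mean rate = 538.8 mm / 544 years ≈ 0.990 mm/year.
For B, 0.990 mm/year × 719 years = 711.8 mm.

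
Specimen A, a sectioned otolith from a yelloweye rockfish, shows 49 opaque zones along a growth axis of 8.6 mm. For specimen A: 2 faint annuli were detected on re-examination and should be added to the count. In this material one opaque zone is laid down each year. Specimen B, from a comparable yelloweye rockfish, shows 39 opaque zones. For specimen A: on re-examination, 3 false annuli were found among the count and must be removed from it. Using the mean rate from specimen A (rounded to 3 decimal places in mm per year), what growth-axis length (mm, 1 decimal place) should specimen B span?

7.0 mm

Specimen A: after corrections the count is 49 − 3 + 2 = 48 opaque zones.
A: 8.6 mm over 48 years gives 8.6 / 48 ≈ 0.179 mm/yr.
B's length ≈ 0.179 × 39 = 7.0 mm.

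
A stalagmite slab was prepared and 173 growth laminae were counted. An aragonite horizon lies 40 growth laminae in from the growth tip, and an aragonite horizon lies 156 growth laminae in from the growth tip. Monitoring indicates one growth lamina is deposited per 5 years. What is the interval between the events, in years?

156 − 40 = 116 growth laminae lie between the two events.
At 5 years per growth lamina, 116 × 5 = 580 years.

580 years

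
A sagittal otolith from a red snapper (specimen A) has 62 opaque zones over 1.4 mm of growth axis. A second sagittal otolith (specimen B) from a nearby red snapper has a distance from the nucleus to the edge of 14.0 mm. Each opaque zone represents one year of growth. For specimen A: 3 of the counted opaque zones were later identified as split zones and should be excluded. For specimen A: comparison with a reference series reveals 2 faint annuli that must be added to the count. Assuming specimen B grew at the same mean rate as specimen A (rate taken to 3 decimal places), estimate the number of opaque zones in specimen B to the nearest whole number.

Specimen A: true opaque zone count = 62 − 3 + 2 = 61.
A: Extension rate ≈ 1.4 / 61 = 0.023 mm per year.
Specimen B: 14.0 mm / 0.023 mm per year = 608.70 years ≈ 609 opaque zones.

609 opaque zones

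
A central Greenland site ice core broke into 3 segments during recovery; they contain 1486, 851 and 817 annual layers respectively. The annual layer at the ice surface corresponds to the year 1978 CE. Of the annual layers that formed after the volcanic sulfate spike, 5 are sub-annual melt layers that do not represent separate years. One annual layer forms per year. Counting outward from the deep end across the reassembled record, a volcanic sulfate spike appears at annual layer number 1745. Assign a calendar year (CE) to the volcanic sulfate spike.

574 CE

Total annual layers = 1486 + 851 + 817 = 3154.
The volcanic sulfate spike sits at annual layer 1745 from the deep end, so 3154 − 1745 = 1409 annual layers formed after it.
Excluding 5 false annual layers: 1409 − 5 = 1404.
1978 − 1404 = 574 CE.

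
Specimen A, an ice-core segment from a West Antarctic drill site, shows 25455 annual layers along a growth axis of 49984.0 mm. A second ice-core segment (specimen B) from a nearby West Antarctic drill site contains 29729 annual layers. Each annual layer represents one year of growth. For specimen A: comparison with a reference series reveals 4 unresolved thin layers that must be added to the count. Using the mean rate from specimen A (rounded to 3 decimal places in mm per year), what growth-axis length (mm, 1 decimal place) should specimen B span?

Specimen A: true annual layer count = 25455 + 4 = 25459.
A: Mean rate = 49984.0 mm / 25459 years ≈ 1.963 mm/yr.
For B, 1.963 mm/year × 29729 years = 58358.0 mm.

58358.0 mm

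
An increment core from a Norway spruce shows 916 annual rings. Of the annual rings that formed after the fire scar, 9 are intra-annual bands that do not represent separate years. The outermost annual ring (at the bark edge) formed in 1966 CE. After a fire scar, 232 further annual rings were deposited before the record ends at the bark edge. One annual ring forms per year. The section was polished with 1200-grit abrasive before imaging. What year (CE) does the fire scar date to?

1743 CE

232 annual rings formed after the fire scar.
Removing the 9 false annual rings leaves 232 − 9 = 223 true annual rings beyond the fire scar.
1966 − 223 = 1743 CE.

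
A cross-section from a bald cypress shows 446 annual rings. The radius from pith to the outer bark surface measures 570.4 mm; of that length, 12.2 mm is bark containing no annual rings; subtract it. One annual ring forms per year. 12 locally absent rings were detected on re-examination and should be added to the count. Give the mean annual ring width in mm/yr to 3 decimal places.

1.219 mm/yr

True annual ring count = 446 + 12 = 458.
Net length = 570.4 − 12.2 = 558.2 mm.
558.2 mm over 458 years gives 558.2 / 458 ≈ 1.219 mm/yr.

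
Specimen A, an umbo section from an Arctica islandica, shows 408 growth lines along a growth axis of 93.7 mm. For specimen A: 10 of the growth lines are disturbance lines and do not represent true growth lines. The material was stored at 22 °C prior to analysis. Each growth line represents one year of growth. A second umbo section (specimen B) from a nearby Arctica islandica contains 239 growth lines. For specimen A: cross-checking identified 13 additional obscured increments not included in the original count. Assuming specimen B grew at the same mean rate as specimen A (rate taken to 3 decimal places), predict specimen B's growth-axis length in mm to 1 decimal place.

Specimen A: after corrections the count is 408 − 10 + 13 = 411 growth lines.
A: 93.7 mm over 411 years gives 93.7 / 411 ≈ 0.228 mm per year.
For B, 0.228 mm/year × 239 years = 54.5 mm.

54.5 mm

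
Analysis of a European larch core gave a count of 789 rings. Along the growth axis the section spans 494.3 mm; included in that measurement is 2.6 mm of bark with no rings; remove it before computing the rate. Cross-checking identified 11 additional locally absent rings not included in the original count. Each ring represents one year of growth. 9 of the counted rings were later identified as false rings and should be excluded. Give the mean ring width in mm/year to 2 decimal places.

True ring count = 789 − 9 + 11 = 791.
The growth record spans 494.3 − 2.6 = 491.7 mm.
491.7 mm over 791 years gives 491.7 / 791 ≈ 0.62 mm/year.

0.62 mm/year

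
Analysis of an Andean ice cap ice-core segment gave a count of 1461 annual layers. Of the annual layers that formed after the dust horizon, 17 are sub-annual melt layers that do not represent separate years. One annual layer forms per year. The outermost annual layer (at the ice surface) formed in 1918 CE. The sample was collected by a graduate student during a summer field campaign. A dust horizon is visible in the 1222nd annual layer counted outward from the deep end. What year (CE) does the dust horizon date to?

The dust horizon sits at annual layer 1222 from the deep end, so 1461 − 1222 = 239 annual layers formed after it.
Removing the 17 false annual layers leaves 239 − 17 = 222 true annual layers beyond the dust horizon.
The annual layer at the ice surface is 1918 CE, so the dust horizon dates to 1918 − 222 = 1696 CE.

1696 CE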